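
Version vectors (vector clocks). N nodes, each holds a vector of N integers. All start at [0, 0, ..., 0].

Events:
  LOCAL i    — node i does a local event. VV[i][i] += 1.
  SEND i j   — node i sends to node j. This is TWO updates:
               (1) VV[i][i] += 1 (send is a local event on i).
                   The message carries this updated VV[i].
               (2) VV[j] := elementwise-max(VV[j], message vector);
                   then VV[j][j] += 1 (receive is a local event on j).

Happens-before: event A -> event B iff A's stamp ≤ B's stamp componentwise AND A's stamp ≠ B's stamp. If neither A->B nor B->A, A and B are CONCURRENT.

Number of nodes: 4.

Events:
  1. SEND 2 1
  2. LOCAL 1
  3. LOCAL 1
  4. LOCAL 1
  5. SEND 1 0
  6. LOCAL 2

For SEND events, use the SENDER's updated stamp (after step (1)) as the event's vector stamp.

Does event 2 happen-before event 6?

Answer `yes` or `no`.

Initial: VV[0]=[0, 0, 0, 0]
Initial: VV[1]=[0, 0, 0, 0]
Initial: VV[2]=[0, 0, 0, 0]
Initial: VV[3]=[0, 0, 0, 0]
Event 1: SEND 2->1: VV[2][2]++ -> VV[2]=[0, 0, 1, 0], msg_vec=[0, 0, 1, 0]; VV[1]=max(VV[1],msg_vec) then VV[1][1]++ -> VV[1]=[0, 1, 1, 0]
Event 2: LOCAL 1: VV[1][1]++ -> VV[1]=[0, 2, 1, 0]
Event 3: LOCAL 1: VV[1][1]++ -> VV[1]=[0, 3, 1, 0]
Event 4: LOCAL 1: VV[1][1]++ -> VV[1]=[0, 4, 1, 0]
Event 5: SEND 1->0: VV[1][1]++ -> VV[1]=[0, 5, 1, 0], msg_vec=[0, 5, 1, 0]; VV[0]=max(VV[0],msg_vec) then VV[0][0]++ -> VV[0]=[1, 5, 1, 0]
Event 6: LOCAL 2: VV[2][2]++ -> VV[2]=[0, 0, 2, 0]
Event 2 stamp: [0, 2, 1, 0]
Event 6 stamp: [0, 0, 2, 0]
[0, 2, 1, 0] <= [0, 0, 2, 0]? False. Equal? False. Happens-before: False

Answer: no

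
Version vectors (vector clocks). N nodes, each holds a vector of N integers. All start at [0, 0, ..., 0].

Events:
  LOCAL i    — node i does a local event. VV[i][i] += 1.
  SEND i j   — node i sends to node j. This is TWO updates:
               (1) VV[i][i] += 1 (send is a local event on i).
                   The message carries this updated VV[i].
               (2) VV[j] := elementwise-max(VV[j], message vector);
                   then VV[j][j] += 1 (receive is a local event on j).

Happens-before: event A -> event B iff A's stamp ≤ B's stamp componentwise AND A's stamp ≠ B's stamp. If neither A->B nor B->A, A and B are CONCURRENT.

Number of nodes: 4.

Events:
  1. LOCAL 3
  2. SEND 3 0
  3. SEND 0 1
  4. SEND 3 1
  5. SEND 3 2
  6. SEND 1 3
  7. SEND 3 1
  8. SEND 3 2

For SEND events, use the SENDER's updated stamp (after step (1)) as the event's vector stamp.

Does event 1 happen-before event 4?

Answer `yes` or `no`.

Answer: yes

Derivation:
Initial: VV[0]=[0, 0, 0, 0]
Initial: VV[1]=[0, 0, 0, 0]
Initial: VV[2]=[0, 0, 0, 0]
Initial: VV[3]=[0, 0, 0, 0]
Event 1: LOCAL 3: VV[3][3]++ -> VV[3]=[0, 0, 0, 1]
Event 2: SEND 3->0: VV[3][3]++ -> VV[3]=[0, 0, 0, 2], msg_vec=[0, 0, 0, 2]; VV[0]=max(VV[0],msg_vec) then VV[0][0]++ -> VV[0]=[1, 0, 0, 2]
Event 3: SEND 0->1: VV[0][0]++ -> VV[0]=[2, 0, 0, 2], msg_vec=[2, 0, 0, 2]; VV[1]=max(VV[1],msg_vec) then VV[1][1]++ -> VV[1]=[2, 1, 0, 2]
Event 4: SEND 3->1: VV[3][3]++ -> VV[3]=[0, 0, 0, 3], msg_vec=[0, 0, 0, 3]; VV[1]=max(VV[1],msg_vec) then VV[1][1]++ -> VV[1]=[2, 2, 0, 3]
Event 5: SEND 3->2: VV[3][3]++ -> VV[3]=[0, 0, 0, 4], msg_vec=[0, 0, 0, 4]; VV[2]=max(VV[2],msg_vec) then VV[2][2]++ -> VV[2]=[0, 0, 1, 4]
Event 6: SEND 1->3: VV[1][1]++ -> VV[1]=[2, 3, 0, 3], msg_vec=[2, 3, 0, 3]; VV[3]=max(VV[3],msg_vec) then VV[3][3]++ -> VV[3]=[2, 3, 0, 5]
Event 7: SEND 3->1: VV[3][3]++ -> VV[3]=[2, 3, 0, 6], msg_vec=[2, 3, 0, 6]; VV[1]=max(VV[1],msg_vec) then VV[1][1]++ -> VV[1]=[2, 4, 0, 6]
Event 8: SEND 3->2: VV[3][3]++ -> VV[3]=[2, 3, 0, 7], msg_vec=[2, 3, 0, 7]; VV[2]=max(VV[2],msg_vec) then VV[2][2]++ -> VV[2]=[2, 3, 2, 7]
Event 1 stamp: [0, 0, 0, 1]
Event 4 stamp: [0, 0, 0, 3]
[0, 0, 0, 1] <= [0, 0, 0, 3]? True. Equal? False. Happens-before: True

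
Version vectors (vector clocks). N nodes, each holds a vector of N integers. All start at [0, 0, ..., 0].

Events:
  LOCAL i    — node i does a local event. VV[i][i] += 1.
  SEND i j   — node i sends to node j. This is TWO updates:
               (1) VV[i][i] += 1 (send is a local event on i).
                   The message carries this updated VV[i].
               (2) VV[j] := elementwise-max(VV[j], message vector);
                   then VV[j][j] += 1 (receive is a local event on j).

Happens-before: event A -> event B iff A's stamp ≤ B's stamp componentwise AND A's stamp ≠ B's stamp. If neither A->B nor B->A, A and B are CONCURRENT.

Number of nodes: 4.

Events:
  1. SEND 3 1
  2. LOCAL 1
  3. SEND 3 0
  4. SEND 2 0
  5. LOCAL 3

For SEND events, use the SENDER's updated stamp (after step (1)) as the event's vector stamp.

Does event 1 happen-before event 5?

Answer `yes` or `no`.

Answer: yes

Derivation:
Initial: VV[0]=[0, 0, 0, 0]
Initial: VV[1]=[0, 0, 0, 0]
Initial: VV[2]=[0, 0, 0, 0]
Initial: VV[3]=[0, 0, 0, 0]
Event 1: SEND 3->1: VV[3][3]++ -> VV[3]=[0, 0, 0, 1], msg_vec=[0, 0, 0, 1]; VV[1]=max(VV[1],msg_vec) then VV[1][1]++ -> VV[1]=[0, 1, 0, 1]
Event 2: LOCAL 1: VV[1][1]++ -> VV[1]=[0, 2, 0, 1]
Event 3: SEND 3->0: VV[3][3]++ -> VV[3]=[0, 0, 0, 2], msg_vec=[0, 0, 0, 2]; VV[0]=max(VV[0],msg_vec) then VV[0][0]++ -> VV[0]=[1, 0, 0, 2]
Event 4: SEND 2->0: VV[2][2]++ -> VV[2]=[0, 0, 1, 0], msg_vec=[0, 0, 1, 0]; VV[0]=max(VV[0],msg_vec) then VV[0][0]++ -> VV[0]=[2, 0, 1, 2]
Event 5: LOCAL 3: VV[3][3]++ -> VV[3]=[0, 0, 0, 3]
Event 1 stamp: [0, 0, 0, 1]
Event 5 stamp: [0, 0, 0, 3]
[0, 0, 0, 1] <= [0, 0, 0, 3]? True. Equal? False. Happens-before: True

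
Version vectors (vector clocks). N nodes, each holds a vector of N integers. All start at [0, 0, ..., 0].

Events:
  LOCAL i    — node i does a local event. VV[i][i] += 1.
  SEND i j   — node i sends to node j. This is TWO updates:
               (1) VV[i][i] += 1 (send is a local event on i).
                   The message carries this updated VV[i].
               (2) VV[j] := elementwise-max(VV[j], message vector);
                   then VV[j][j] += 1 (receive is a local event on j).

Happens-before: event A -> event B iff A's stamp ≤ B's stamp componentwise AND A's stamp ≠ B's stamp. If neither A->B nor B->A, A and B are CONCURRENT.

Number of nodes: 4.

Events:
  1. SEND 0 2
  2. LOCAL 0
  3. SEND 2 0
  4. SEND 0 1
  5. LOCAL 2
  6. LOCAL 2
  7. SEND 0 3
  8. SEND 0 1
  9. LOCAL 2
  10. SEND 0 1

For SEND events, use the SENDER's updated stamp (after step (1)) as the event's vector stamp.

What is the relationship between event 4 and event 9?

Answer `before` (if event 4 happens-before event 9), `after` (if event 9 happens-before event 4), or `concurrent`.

Initial: VV[0]=[0, 0, 0, 0]
Initial: VV[1]=[0, 0, 0, 0]
Initial: VV[2]=[0, 0, 0, 0]
Initial: VV[3]=[0, 0, 0, 0]
Event 1: SEND 0->2: VV[0][0]++ -> VV[0]=[1, 0, 0, 0], msg_vec=[1, 0, 0, 0]; VV[2]=max(VV[2],msg_vec) then VV[2][2]++ -> VV[2]=[1, 0, 1, 0]
Event 2: LOCAL 0: VV[0][0]++ -> VV[0]=[2, 0, 0, 0]
Event 3: SEND 2->0: VV[2][2]++ -> VV[2]=[1, 0, 2, 0], msg_vec=[1, 0, 2, 0]; VV[0]=max(VV[0],msg_vec) then VV[0][0]++ -> VV[0]=[3, 0, 2, 0]
Event 4: SEND 0->1: VV[0][0]++ -> VV[0]=[4, 0, 2, 0], msg_vec=[4, 0, 2, 0]; VV[1]=max(VV[1],msg_vec) then VV[1][1]++ -> VV[1]=[4, 1, 2, 0]
Event 5: LOCAL 2: VV[2][2]++ -> VV[2]=[1, 0, 3, 0]
Event 6: LOCAL 2: VV[2][2]++ -> VV[2]=[1, 0, 4, 0]
Event 7: SEND 0->3: VV[0][0]++ -> VV[0]=[5, 0, 2, 0], msg_vec=[5, 0, 2, 0]; VV[3]=max(VV[3],msg_vec) then VV[3][3]++ -> VV[3]=[5, 0, 2, 1]
Event 8: SEND 0->1: VV[0][0]++ -> VV[0]=[6, 0, 2, 0], msg_vec=[6, 0, 2, 0]; VV[1]=max(VV[1],msg_vec) then VV[1][1]++ -> VV[1]=[6, 2, 2, 0]
Event 9: LOCAL 2: VV[2][2]++ -> VV[2]=[1, 0, 5, 0]
Event 10: SEND 0->1: VV[0][0]++ -> VV[0]=[7, 0, 2, 0], msg_vec=[7, 0, 2, 0]; VV[1]=max(VV[1],msg_vec) then VV[1][1]++ -> VV[1]=[7, 3, 2, 0]
Event 4 stamp: [4, 0, 2, 0]
Event 9 stamp: [1, 0, 5, 0]
[4, 0, 2, 0] <= [1, 0, 5, 0]? False
[1, 0, 5, 0] <= [4, 0, 2, 0]? False
Relation: concurrent

Answer: concurrent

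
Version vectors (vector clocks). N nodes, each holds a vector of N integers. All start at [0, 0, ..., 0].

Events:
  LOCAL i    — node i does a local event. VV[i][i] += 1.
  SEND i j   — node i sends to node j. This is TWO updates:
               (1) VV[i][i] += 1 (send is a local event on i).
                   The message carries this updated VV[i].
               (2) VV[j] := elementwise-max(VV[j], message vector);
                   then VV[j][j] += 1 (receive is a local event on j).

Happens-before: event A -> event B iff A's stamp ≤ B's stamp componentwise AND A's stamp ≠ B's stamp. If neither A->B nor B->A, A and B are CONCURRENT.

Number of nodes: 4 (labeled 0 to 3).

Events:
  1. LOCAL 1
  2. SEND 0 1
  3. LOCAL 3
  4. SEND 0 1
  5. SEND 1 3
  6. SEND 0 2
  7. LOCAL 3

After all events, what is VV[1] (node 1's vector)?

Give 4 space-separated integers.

Initial: VV[0]=[0, 0, 0, 0]
Initial: VV[1]=[0, 0, 0, 0]
Initial: VV[2]=[0, 0, 0, 0]
Initial: VV[3]=[0, 0, 0, 0]
Event 1: LOCAL 1: VV[1][1]++ -> VV[1]=[0, 1, 0, 0]
Event 2: SEND 0->1: VV[0][0]++ -> VV[0]=[1, 0, 0, 0], msg_vec=[1, 0, 0, 0]; VV[1]=max(VV[1],msg_vec) then VV[1][1]++ -> VV[1]=[1, 2, 0, 0]
Event 3: LOCAL 3: VV[3][3]++ -> VV[3]=[0, 0, 0, 1]
Event 4: SEND 0->1: VV[0][0]++ -> VV[0]=[2, 0, 0, 0], msg_vec=[2, 0, 0, 0]; VV[1]=max(VV[1],msg_vec) then VV[1][1]++ -> VV[1]=[2, 3, 0, 0]
Event 5: SEND 1->3: VV[1][1]++ -> VV[1]=[2, 4, 0, 0], msg_vec=[2, 4, 0, 0]; VV[3]=max(VV[3],msg_vec) then VV[3][3]++ -> VV[3]=[2, 4, 0, 2]
Event 6: SEND 0->2: VV[0][0]++ -> VV[0]=[3, 0, 0, 0], msg_vec=[3, 0, 0, 0]; VV[2]=max(VV[2],msg_vec) then VV[2][2]++ -> VV[2]=[3, 0, 1, 0]
Event 7: LOCAL 3: VV[3][3]++ -> VV[3]=[2, 4, 0, 3]
Final vectors: VV[0]=[3, 0, 0, 0]; VV[1]=[2, 4, 0, 0]; VV[2]=[3, 0, 1, 0]; VV[3]=[2, 4, 0, 3]

Answer: 2 4 0 0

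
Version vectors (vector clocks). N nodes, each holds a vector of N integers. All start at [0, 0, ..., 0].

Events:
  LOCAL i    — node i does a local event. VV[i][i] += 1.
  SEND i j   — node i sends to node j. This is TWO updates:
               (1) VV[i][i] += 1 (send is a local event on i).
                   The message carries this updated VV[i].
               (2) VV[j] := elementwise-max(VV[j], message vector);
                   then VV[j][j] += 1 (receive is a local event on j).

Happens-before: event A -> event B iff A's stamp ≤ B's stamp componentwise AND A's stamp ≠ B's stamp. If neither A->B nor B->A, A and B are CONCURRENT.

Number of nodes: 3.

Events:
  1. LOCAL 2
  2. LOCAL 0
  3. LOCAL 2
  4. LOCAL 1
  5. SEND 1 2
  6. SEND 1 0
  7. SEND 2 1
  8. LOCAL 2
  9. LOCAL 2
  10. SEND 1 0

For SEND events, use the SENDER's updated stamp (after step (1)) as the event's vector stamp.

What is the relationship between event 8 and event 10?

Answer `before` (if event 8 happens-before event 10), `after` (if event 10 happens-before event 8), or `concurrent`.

Initial: VV[0]=[0, 0, 0]
Initial: VV[1]=[0, 0, 0]
Initial: VV[2]=[0, 0, 0]
Event 1: LOCAL 2: VV[2][2]++ -> VV[2]=[0, 0, 1]
Event 2: LOCAL 0: VV[0][0]++ -> VV[0]=[1, 0, 0]
Event 3: LOCAL 2: VV[2][2]++ -> VV[2]=[0, 0, 2]
Event 4: LOCAL 1: VV[1][1]++ -> VV[1]=[0, 1, 0]
Event 5: SEND 1->2: VV[1][1]++ -> VV[1]=[0, 2, 0], msg_vec=[0, 2, 0]; VV[2]=max(VV[2],msg_vec) then VV[2][2]++ -> VV[2]=[0, 2, 3]
Event 6: SEND 1->0: VV[1][1]++ -> VV[1]=[0, 3, 0], msg_vec=[0, 3, 0]; VV[0]=max(VV[0],msg_vec) then VV[0][0]++ -> VV[0]=[2, 3, 0]
Event 7: SEND 2->1: VV[2][2]++ -> VV[2]=[0, 2, 4], msg_vec=[0, 2, 4]; VV[1]=max(VV[1],msg_vec) then VV[1][1]++ -> VV[1]=[0, 4, 4]
Event 8: LOCAL 2: VV[2][2]++ -> VV[2]=[0, 2, 5]
Event 9: LOCAL 2: VV[2][2]++ -> VV[2]=[0, 2, 6]
Event 10: SEND 1->0: VV[1][1]++ -> VV[1]=[0, 5, 4], msg_vec=[0, 5, 4]; VV[0]=max(VV[0],msg_vec) then VV[0][0]++ -> VV[0]=[3, 5, 4]
Event 8 stamp: [0, 2, 5]
Event 10 stamp: [0, 5, 4]
[0, 2, 5] <= [0, 5, 4]? False
[0, 5, 4] <= [0, 2, 5]? False
Relation: concurrent

Answer: concurrent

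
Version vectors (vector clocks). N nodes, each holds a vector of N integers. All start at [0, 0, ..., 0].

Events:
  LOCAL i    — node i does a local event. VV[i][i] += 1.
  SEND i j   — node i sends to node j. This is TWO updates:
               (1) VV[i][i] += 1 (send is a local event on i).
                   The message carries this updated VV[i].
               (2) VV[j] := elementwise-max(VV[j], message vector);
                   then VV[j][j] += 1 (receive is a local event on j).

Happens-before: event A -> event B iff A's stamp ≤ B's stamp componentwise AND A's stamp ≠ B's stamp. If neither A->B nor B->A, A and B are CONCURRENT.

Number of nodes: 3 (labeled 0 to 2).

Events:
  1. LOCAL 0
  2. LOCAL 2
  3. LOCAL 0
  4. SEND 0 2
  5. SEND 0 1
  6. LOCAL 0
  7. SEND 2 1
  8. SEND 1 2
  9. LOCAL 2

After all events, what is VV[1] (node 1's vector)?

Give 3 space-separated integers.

Initial: VV[0]=[0, 0, 0]
Initial: VV[1]=[0, 0, 0]
Initial: VV[2]=[0, 0, 0]
Event 1: LOCAL 0: VV[0][0]++ -> VV[0]=[1, 0, 0]
Event 2: LOCAL 2: VV[2][2]++ -> VV[2]=[0, 0, 1]
Event 3: LOCAL 0: VV[0][0]++ -> VV[0]=[2, 0, 0]
Event 4: SEND 0->2: VV[0][0]++ -> VV[0]=[3, 0, 0], msg_vec=[3, 0, 0]; VV[2]=max(VV[2],msg_vec) then VV[2][2]++ -> VV[2]=[3, 0, 2]
Event 5: SEND 0->1: VV[0][0]++ -> VV[0]=[4, 0, 0], msg_vec=[4, 0, 0]; VV[1]=max(VV[1],msg_vec) then VV[1][1]++ -> VV[1]=[4, 1, 0]
Event 6: LOCAL 0: VV[0][0]++ -> VV[0]=[5, 0, 0]
Event 7: SEND 2->1: VV[2][2]++ -> VV[2]=[3, 0, 3], msg_vec=[3, 0, 3]; VV[1]=max(VV[1],msg_vec) then VV[1][1]++ -> VV[1]=[4, 2, 3]
Event 8: SEND 1->2: VV[1][1]++ -> VV[1]=[4, 3, 3], msg_vec=[4, 3, 3]; VV[2]=max(VV[2],msg_vec) then VV[2][2]++ -> VV[2]=[4, 3, 4]
Event 9: LOCAL 2: VV[2][2]++ -> VV[2]=[4, 3, 5]
Final vectors: VV[0]=[5, 0, 0]; VV[1]=[4, 3, 3]; VV[2]=[4, 3, 5]

Answer: 4 3 3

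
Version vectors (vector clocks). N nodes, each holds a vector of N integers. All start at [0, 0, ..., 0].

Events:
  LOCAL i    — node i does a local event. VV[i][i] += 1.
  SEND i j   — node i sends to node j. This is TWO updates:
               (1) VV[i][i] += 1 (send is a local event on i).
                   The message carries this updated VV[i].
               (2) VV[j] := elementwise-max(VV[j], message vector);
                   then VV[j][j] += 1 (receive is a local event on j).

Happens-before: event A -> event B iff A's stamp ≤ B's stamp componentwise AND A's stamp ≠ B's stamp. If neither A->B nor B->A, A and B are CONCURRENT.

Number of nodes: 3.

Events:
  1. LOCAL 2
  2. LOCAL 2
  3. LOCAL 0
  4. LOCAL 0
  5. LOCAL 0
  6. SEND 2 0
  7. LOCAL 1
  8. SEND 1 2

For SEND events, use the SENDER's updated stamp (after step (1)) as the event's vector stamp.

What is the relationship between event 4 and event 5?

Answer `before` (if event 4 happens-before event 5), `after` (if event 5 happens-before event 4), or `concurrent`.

Initial: VV[0]=[0, 0, 0]
Initial: VV[1]=[0, 0, 0]
Initial: VV[2]=[0, 0, 0]
Event 1: LOCAL 2: VV[2][2]++ -> VV[2]=[0, 0, 1]
Event 2: LOCAL 2: VV[2][2]++ -> VV[2]=[0, 0, 2]
Event 3: LOCAL 0: VV[0][0]++ -> VV[0]=[1, 0, 0]
Event 4: LOCAL 0: VV[0][0]++ -> VV[0]=[2, 0, 0]
Event 5: LOCAL 0: VV[0][0]++ -> VV[0]=[3, 0, 0]
Event 6: SEND 2->0: VV[2][2]++ -> VV[2]=[0, 0, 3], msg_vec=[0, 0, 3]; VV[0]=max(VV[0],msg_vec) then VV[0][0]++ -> VV[0]=[4, 0, 3]
Event 7: LOCAL 1: VV[1][1]++ -> VV[1]=[0, 1, 0]
Event 8: SEND 1->2: VV[1][1]++ -> VV[1]=[0, 2, 0], msg_vec=[0, 2, 0]; VV[2]=max(VV[2],msg_vec) then VV[2][2]++ -> VV[2]=[0, 2, 4]
Event 4 stamp: [2, 0, 0]
Event 5 stamp: [3, 0, 0]
[2, 0, 0] <= [3, 0, 0]? True
[3, 0, 0] <= [2, 0, 0]? False
Relation: before

Answer: before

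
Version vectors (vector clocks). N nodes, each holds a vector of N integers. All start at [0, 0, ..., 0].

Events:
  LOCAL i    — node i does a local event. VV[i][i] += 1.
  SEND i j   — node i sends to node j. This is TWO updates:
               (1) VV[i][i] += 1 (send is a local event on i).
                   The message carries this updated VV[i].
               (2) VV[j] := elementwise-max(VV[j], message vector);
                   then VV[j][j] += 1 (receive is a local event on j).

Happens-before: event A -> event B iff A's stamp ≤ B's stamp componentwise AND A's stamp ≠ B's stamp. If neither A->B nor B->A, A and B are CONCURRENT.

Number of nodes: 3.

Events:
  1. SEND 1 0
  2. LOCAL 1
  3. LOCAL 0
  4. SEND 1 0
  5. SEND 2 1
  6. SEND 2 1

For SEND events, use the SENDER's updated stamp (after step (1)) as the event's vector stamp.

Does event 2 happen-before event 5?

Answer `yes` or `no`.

Answer: no

Derivation:
Initial: VV[0]=[0, 0, 0]
Initial: VV[1]=[0, 0, 0]
Initial: VV[2]=[0, 0, 0]
Event 1: SEND 1->0: VV[1][1]++ -> VV[1]=[0, 1, 0], msg_vec=[0, 1, 0]; VV[0]=max(VV[0],msg_vec) then VV[0][0]++ -> VV[0]=[1, 1, 0]
Event 2: LOCAL 1: VV[1][1]++ -> VV[1]=[0, 2, 0]
Event 3: LOCAL 0: VV[0][0]++ -> VV[0]=[2, 1, 0]
Event 4: SEND 1->0: VV[1][1]++ -> VV[1]=[0, 3, 0], msg_vec=[0, 3, 0]; VV[0]=max(VV[0],msg_vec) then VV[0][0]++ -> VV[0]=[3, 3, 0]
Event 5: SEND 2->1: VV[2][2]++ -> VV[2]=[0, 0, 1], msg_vec=[0, 0, 1]; VV[1]=max(VV[1],msg_vec) then VV[1][1]++ -> VV[1]=[0, 4, 1]
Event 6: SEND 2->1: VV[2][2]++ -> VV[2]=[0, 0, 2], msg_vec=[0, 0, 2]; VV[1]=max(VV[1],msg_vec) then VV[1][1]++ -> VV[1]=[0, 5, 2]
Event 2 stamp: [0, 2, 0]
Event 5 stamp: [0, 0, 1]
[0, 2, 0] <= [0, 0, 1]? False. Equal? False. Happens-before: False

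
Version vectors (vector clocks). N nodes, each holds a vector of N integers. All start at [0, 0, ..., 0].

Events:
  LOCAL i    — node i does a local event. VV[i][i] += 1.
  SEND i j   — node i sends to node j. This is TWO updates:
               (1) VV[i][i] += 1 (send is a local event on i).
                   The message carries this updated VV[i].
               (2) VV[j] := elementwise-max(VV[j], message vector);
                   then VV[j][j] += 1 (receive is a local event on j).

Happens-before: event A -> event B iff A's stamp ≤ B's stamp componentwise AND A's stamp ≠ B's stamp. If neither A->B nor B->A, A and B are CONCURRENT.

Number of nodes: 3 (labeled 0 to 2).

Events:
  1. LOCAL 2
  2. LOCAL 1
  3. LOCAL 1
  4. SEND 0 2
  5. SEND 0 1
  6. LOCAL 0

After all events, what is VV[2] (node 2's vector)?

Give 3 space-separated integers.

Initial: VV[0]=[0, 0, 0]
Initial: VV[1]=[0, 0, 0]
Initial: VV[2]=[0, 0, 0]
Event 1: LOCAL 2: VV[2][2]++ -> VV[2]=[0, 0, 1]
Event 2: LOCAL 1: VV[1][1]++ -> VV[1]=[0, 1, 0]
Event 3: LOCAL 1: VV[1][1]++ -> VV[1]=[0, 2, 0]
Event 4: SEND 0->2: VV[0][0]++ -> VV[0]=[1, 0, 0], msg_vec=[1, 0, 0]; VV[2]=max(VV[2],msg_vec) then VV[2][2]++ -> VV[2]=[1, 0, 2]
Event 5: SEND 0->1: VV[0][0]++ -> VV[0]=[2, 0, 0], msg_vec=[2, 0, 0]; VV[1]=max(VV[1],msg_vec) then VV[1][1]++ -> VV[1]=[2, 3, 0]
Event 6: LOCAL 0: VV[0][0]++ -> VV[0]=[3, 0, 0]
Final vectors: VV[0]=[3, 0, 0]; VV[1]=[2, 3, 0]; VV[2]=[1, 0, 2]

Answer: 1 0 2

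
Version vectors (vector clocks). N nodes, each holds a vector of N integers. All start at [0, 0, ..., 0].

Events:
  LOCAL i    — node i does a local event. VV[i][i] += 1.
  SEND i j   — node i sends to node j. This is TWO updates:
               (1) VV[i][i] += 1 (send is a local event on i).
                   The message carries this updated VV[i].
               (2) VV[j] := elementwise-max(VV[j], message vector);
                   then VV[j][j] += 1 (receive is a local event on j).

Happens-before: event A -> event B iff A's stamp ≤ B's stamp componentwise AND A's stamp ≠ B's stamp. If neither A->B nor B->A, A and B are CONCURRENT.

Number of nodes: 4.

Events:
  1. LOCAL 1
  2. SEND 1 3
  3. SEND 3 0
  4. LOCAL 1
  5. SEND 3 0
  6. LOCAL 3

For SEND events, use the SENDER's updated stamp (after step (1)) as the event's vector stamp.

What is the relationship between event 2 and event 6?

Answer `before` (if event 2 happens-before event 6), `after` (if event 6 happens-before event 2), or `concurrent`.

Initial: VV[0]=[0, 0, 0, 0]
Initial: VV[1]=[0, 0, 0, 0]
Initial: VV[2]=[0, 0, 0, 0]
Initial: VV[3]=[0, 0, 0, 0]
Event 1: LOCAL 1: VV[1][1]++ -> VV[1]=[0, 1, 0, 0]
Event 2: SEND 1->3: VV[1][1]++ -> VV[1]=[0, 2, 0, 0], msg_vec=[0, 2, 0, 0]; VV[3]=max(VV[3],msg_vec) then VV[3][3]++ -> VV[3]=[0, 2, 0, 1]
Event 3: SEND 3->0: VV[3][3]++ -> VV[3]=[0, 2, 0, 2], msg_vec=[0, 2, 0, 2]; VV[0]=max(VV[0],msg_vec) then VV[0][0]++ -> VV[0]=[1, 2, 0, 2]
Event 4: LOCAL 1: VV[1][1]++ -> VV[1]=[0, 3, 0, 0]
Event 5: SEND 3->0: VV[3][3]++ -> VV[3]=[0, 2, 0, 3], msg_vec=[0, 2, 0, 3]; VV[0]=max(VV[0],msg_vec) then VV[0][0]++ -> VV[0]=[2, 2, 0, 3]
Event 6: LOCAL 3: VV[3][3]++ -> VV[3]=[0, 2, 0, 4]
Event 2 stamp: [0, 2, 0, 0]
Event 6 stamp: [0, 2, 0, 4]
[0, 2, 0, 0] <= [0, 2, 0, 4]? True
[0, 2, 0, 4] <= [0, 2, 0, 0]? False
Relation: before

Answer: before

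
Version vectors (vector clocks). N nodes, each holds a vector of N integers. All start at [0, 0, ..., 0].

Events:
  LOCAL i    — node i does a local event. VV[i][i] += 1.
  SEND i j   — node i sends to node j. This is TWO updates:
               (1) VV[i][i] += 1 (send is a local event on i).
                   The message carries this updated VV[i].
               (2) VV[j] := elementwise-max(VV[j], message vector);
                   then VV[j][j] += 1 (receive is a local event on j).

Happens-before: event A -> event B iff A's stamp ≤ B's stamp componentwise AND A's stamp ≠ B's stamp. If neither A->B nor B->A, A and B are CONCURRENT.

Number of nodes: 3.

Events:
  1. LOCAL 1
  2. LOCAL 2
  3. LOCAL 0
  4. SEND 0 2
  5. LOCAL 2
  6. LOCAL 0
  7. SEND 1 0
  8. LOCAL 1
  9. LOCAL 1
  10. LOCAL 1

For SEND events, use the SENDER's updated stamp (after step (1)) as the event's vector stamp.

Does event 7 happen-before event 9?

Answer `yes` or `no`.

Answer: yes

Derivation:
Initial: VV[0]=[0, 0, 0]
Initial: VV[1]=[0, 0, 0]
Initial: VV[2]=[0, 0, 0]
Event 1: LOCAL 1: VV[1][1]++ -> VV[1]=[0, 1, 0]
Event 2: LOCAL 2: VV[2][2]++ -> VV[2]=[0, 0, 1]
Event 3: LOCAL 0: VV[0][0]++ -> VV[0]=[1, 0, 0]
Event 4: SEND 0->2: VV[0][0]++ -> VV[0]=[2, 0, 0], msg_vec=[2, 0, 0]; VV[2]=max(VV[2],msg_vec) then VV[2][2]++ -> VV[2]=[2, 0, 2]
Event 5: LOCAL 2: VV[2][2]++ -> VV[2]=[2, 0, 3]
Event 6: LOCAL 0: VV[0][0]++ -> VV[0]=[3, 0, 0]
Event 7: SEND 1->0: VV[1][1]++ -> VV[1]=[0, 2, 0], msg_vec=[0, 2, 0]; VV[0]=max(VV[0],msg_vec) then VV[0][0]++ -> VV[0]=[4, 2, 0]
Event 8: LOCAL 1: VV[1][1]++ -> VV[1]=[0, 3, 0]
Event 9: LOCAL 1: VV[1][1]++ -> VV[1]=[0, 4, 0]
Event 10: LOCAL 1: VV[1][1]++ -> VV[1]=[0, 5, 0]
Event 7 stamp: [0, 2, 0]
Event 9 stamp: [0, 4, 0]
[0, 2, 0] <= [0, 4, 0]? True. Equal? False. Happens-before: True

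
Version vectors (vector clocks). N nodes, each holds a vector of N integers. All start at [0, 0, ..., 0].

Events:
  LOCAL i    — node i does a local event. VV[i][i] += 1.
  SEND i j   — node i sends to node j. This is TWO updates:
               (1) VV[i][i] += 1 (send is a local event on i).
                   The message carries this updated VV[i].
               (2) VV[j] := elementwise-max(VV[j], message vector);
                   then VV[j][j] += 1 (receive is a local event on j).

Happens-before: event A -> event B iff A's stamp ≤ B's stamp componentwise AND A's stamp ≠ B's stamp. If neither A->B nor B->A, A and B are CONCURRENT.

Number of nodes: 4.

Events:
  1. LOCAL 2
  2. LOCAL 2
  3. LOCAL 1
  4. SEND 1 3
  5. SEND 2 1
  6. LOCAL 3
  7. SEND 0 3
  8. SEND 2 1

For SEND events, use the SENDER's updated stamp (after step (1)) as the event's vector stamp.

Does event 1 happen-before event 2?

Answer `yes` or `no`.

Answer: yes

Derivation:
Initial: VV[0]=[0, 0, 0, 0]
Initial: VV[1]=[0, 0, 0, 0]
Initial: VV[2]=[0, 0, 0, 0]
Initial: VV[3]=[0, 0, 0, 0]
Event 1: LOCAL 2: VV[2][2]++ -> VV[2]=[0, 0, 1, 0]
Event 2: LOCAL 2: VV[2][2]++ -> VV[2]=[0, 0, 2, 0]
Event 3: LOCAL 1: VV[1][1]++ -> VV[1]=[0, 1, 0, 0]
Event 4: SEND 1->3: VV[1][1]++ -> VV[1]=[0, 2, 0, 0], msg_vec=[0, 2, 0, 0]; VV[3]=max(VV[3],msg_vec) then VV[3][3]++ -> VV[3]=[0, 2, 0, 1]
Event 5: SEND 2->1: VV[2][2]++ -> VV[2]=[0, 0, 3, 0], msg_vec=[0, 0, 3, 0]; VV[1]=max(VV[1],msg_vec) then VV[1][1]++ -> VV[1]=[0, 3, 3, 0]
Event 6: LOCAL 3: VV[3][3]++ -> VV[3]=[0, 2, 0, 2]
Event 7: SEND 0->3: VV[0][0]++ -> VV[0]=[1, 0, 0, 0], msg_vec=[1, 0, 0, 0]; VV[3]=max(VV[3],msg_vec) then VV[3][3]++ -> VV[3]=[1, 2, 0, 3]
Event 8: SEND 2->1: VV[2][2]++ -> VV[2]=[0, 0, 4, 0], msg_vec=[0, 0, 4, 0]; VV[1]=max(VV[1],msg_vec) then VV[1][1]++ -> VV[1]=[0, 4, 4, 0]
Event 1 stamp: [0, 0, 1, 0]
Event 2 stamp: [0, 0, 2, 0]
[0, 0, 1, 0] <= [0, 0, 2, 0]? True. Equal? False. Happens-before: True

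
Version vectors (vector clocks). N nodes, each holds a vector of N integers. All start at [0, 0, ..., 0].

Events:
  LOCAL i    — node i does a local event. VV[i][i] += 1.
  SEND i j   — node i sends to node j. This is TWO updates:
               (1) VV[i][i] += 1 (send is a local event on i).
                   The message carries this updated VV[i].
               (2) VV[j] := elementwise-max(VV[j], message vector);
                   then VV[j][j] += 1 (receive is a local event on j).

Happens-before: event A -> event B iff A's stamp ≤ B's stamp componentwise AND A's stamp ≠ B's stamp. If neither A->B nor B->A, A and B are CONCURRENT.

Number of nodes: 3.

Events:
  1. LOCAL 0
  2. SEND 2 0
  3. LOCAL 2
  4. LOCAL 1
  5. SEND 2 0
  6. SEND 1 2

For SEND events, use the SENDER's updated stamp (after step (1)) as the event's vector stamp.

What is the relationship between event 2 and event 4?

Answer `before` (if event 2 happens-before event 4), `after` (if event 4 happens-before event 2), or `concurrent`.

Initial: VV[0]=[0, 0, 0]
Initial: VV[1]=[0, 0, 0]
Initial: VV[2]=[0, 0, 0]
Event 1: LOCAL 0: VV[0][0]++ -> VV[0]=[1, 0, 0]
Event 2: SEND 2->0: VV[2][2]++ -> VV[2]=[0, 0, 1], msg_vec=[0, 0, 1]; VV[0]=max(VV[0],msg_vec) then VV[0][0]++ -> VV[0]=[2, 0, 1]
Event 3: LOCAL 2: VV[2][2]++ -> VV[2]=[0, 0, 2]
Event 4: LOCAL 1: VV[1][1]++ -> VV[1]=[0, 1, 0]
Event 5: SEND 2->0: VV[2][2]++ -> VV[2]=[0, 0, 3], msg_vec=[0, 0, 3]; VV[0]=max(VV[0],msg_vec) then VV[0][0]++ -> VV[0]=[3, 0, 3]
Event 6: SEND 1->2: VV[1][1]++ -> VV[1]=[0, 2, 0], msg_vec=[0, 2, 0]; VV[2]=max(VV[2],msg_vec) then VV[2][2]++ -> VV[2]=[0, 2, 4]
Event 2 stamp: [0, 0, 1]
Event 4 stamp: [0, 1, 0]
[0, 0, 1] <= [0, 1, 0]? False
[0, 1, 0] <= [0, 0, 1]? False
Relation: concurrent

Answer: concurrent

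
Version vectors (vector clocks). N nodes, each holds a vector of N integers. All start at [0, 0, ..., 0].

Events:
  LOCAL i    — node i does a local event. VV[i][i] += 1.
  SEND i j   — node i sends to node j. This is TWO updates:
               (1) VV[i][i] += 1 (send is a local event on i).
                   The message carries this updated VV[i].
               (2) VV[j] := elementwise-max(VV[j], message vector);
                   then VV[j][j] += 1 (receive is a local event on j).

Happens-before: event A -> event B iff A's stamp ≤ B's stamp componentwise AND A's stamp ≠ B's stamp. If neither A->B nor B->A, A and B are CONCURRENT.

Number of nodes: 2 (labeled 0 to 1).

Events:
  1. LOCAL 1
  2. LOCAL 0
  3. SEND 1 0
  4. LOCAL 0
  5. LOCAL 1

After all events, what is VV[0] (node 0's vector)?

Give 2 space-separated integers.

Answer: 3 2

Derivation:
Initial: VV[0]=[0, 0]
Initial: VV[1]=[0, 0]
Event 1: LOCAL 1: VV[1][1]++ -> VV[1]=[0, 1]
Event 2: LOCAL 0: VV[0][0]++ -> VV[0]=[1, 0]
Event 3: SEND 1->0: VV[1][1]++ -> VV[1]=[0, 2], msg_vec=[0, 2]; VV[0]=max(VV[0],msg_vec) then VV[0][0]++ -> VV[0]=[2, 2]
Event 4: LOCAL 0: VV[0][0]++ -> VV[0]=[3, 2]
Event 5: LOCAL 1: VV[1][1]++ -> VV[1]=[0, 3]
Final vectors: VV[0]=[3, 2]; VV[1]=[0, 3]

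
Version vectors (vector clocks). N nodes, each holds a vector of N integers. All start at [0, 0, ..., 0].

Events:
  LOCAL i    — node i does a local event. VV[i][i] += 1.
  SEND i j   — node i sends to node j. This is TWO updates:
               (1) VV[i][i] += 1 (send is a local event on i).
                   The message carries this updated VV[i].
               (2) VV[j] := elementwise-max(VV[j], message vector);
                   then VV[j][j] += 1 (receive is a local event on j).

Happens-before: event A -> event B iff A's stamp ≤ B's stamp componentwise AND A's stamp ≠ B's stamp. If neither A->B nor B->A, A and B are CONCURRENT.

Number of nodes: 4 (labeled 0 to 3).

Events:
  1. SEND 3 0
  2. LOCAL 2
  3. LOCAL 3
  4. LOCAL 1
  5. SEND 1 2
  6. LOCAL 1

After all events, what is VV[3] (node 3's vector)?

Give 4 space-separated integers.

Answer: 0 0 0 2

Derivation:
Initial: VV[0]=[0, 0, 0, 0]
Initial: VV[1]=[0, 0, 0, 0]
Initial: VV[2]=[0, 0, 0, 0]
Initial: VV[3]=[0, 0, 0, 0]
Event 1: SEND 3->0: VV[3][3]++ -> VV[3]=[0, 0, 0, 1], msg_vec=[0, 0, 0, 1]; VV[0]=max(VV[0],msg_vec) then VV[0][0]++ -> VV[0]=[1, 0, 0, 1]
Event 2: LOCAL 2: VV[2][2]++ -> VV[2]=[0, 0, 1, 0]
Event 3: LOCAL 3: VV[3][3]++ -> VV[3]=[0, 0, 0, 2]
Event 4: LOCAL 1: VV[1][1]++ -> VV[1]=[0, 1, 0, 0]
Event 5: SEND 1->2: VV[1][1]++ -> VV[1]=[0, 2, 0, 0], msg_vec=[0, 2, 0, 0]; VV[2]=max(VV[2],msg_vec) then VV[2][2]++ -> VV[2]=[0, 2, 2, 0]
Event 6: LOCAL 1: VV[1][1]++ -> VV[1]=[0, 3, 0, 0]
Final vectors: VV[0]=[1, 0, 0, 1]; VV[1]=[0, 3, 0, 0]; VV[2]=[0, 2, 2, 0]; VV[3]=[0, 0, 0, 2]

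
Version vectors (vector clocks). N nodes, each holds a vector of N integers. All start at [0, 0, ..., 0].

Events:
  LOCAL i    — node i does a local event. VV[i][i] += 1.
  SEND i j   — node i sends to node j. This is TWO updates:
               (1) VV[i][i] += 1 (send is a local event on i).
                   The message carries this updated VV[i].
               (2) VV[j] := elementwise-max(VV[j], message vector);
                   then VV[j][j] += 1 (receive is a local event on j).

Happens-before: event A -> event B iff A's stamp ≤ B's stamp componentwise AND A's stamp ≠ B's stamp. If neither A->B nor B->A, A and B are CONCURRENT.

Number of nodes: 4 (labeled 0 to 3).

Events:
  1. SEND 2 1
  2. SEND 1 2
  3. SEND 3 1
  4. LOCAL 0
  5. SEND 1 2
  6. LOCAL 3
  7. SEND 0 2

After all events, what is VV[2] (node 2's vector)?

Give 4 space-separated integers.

Initial: VV[0]=[0, 0, 0, 0]
Initial: VV[1]=[0, 0, 0, 0]
Initial: VV[2]=[0, 0, 0, 0]
Initial: VV[3]=[0, 0, 0, 0]
Event 1: SEND 2->1: VV[2][2]++ -> VV[2]=[0, 0, 1, 0], msg_vec=[0, 0, 1, 0]; VV[1]=max(VV[1],msg_vec) then VV[1][1]++ -> VV[1]=[0, 1, 1, 0]
Event 2: SEND 1->2: VV[1][1]++ -> VV[1]=[0, 2, 1, 0], msg_vec=[0, 2, 1, 0]; VV[2]=max(VV[2],msg_vec) then VV[2][2]++ -> VV[2]=[0, 2, 2, 0]
Event 3: SEND 3->1: VV[3][3]++ -> VV[3]=[0, 0, 0, 1], msg_vec=[0, 0, 0, 1]; VV[1]=max(VV[1],msg_vec) then VV[1][1]++ -> VV[1]=[0, 3, 1, 1]
Event 4: LOCAL 0: VV[0][0]++ -> VV[0]=[1, 0, 0, 0]
Event 5: SEND 1->2: VV[1][1]++ -> VV[1]=[0, 4, 1, 1], msg_vec=[0, 4, 1, 1]; VV[2]=max(VV[2],msg_vec) then VV[2][2]++ -> VV[2]=[0, 4, 3, 1]
Event 6: LOCAL 3: VV[3][3]++ -> VV[3]=[0, 0, 0, 2]
Event 7: SEND 0->2: VV[0][0]++ -> VV[0]=[2, 0, 0, 0], msg_vec=[2, 0, 0, 0]; VV[2]=max(VV[2],msg_vec) then VV[2][2]++ -> VV[2]=[2, 4, 4, 1]
Final vectors: VV[0]=[2, 0, 0, 0]; VV[1]=[0, 4, 1, 1]; VV[2]=[2, 4, 4, 1]; VV[3]=[0, 0, 0, 2]

Answer: 2 4 4 1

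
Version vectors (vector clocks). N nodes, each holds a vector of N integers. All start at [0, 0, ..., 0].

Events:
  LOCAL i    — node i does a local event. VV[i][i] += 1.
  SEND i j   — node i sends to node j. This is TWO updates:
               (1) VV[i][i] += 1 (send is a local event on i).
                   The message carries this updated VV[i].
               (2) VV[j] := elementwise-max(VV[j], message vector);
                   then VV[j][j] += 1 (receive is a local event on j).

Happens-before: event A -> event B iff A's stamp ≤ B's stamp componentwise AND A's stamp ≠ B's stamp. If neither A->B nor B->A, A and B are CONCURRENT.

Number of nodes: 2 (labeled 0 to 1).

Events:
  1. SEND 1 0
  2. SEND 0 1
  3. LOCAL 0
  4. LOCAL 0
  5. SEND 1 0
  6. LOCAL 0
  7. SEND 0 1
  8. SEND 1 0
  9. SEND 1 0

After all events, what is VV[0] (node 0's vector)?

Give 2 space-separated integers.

Answer: 9 6

Derivation:
Initial: VV[0]=[0, 0]
Initial: VV[1]=[0, 0]
Event 1: SEND 1->0: VV[1][1]++ -> VV[1]=[0, 1], msg_vec=[0, 1]; VV[0]=max(VV[0],msg_vec) then VV[0][0]++ -> VV[0]=[1, 1]
Event 2: SEND 0->1: VV[0][0]++ -> VV[0]=[2, 1], msg_vec=[2, 1]; VV[1]=max(VV[1],msg_vec) then VV[1][1]++ -> VV[1]=[2, 2]
Event 3: LOCAL 0: VV[0][0]++ -> VV[0]=[3, 1]
Event 4: LOCAL 0: VV[0][0]++ -> VV[0]=[4, 1]
Event 5: SEND 1->0: VV[1][1]++ -> VV[1]=[2, 3], msg_vec=[2, 3]; VV[0]=max(VV[0],msg_vec) then VV[0][0]++ -> VV[0]=[5, 3]
Event 6: LOCAL 0: VV[0][0]++ -> VV[0]=[6, 3]
Event 7: SEND 0->1: VV[0][0]++ -> VV[0]=[7, 3], msg_vec=[7, 3]; VV[1]=max(VV[1],msg_vec) then VV[1][1]++ -> VV[1]=[7, 4]
Event 8: SEND 1->0: VV[1][1]++ -> VV[1]=[7, 5], msg_vec=[7, 5]; VV[0]=max(VV[0],msg_vec) then VV[0][0]++ -> VV[0]=[8, 5]
Event 9: SEND 1->0: VV[1][1]++ -> VV[1]=[7, 6], msg_vec=[7, 6]; VV[0]=max(VV[0],msg_vec) then VV[0][0]++ -> VV[0]=[9, 6]
Final vectors: VV[0]=[9, 6]; VV[1]=[7, 6]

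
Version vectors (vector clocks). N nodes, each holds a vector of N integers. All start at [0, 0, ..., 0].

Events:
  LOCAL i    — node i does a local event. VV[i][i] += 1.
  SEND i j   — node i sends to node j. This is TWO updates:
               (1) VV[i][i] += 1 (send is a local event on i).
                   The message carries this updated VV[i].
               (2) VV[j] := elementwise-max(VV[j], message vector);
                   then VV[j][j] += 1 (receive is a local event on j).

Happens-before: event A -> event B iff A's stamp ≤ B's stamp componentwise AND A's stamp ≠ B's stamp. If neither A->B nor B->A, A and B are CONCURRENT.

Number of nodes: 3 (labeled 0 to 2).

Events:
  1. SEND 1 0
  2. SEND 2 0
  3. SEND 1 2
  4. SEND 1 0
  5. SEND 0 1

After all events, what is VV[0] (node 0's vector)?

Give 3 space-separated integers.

Answer: 4 3 1

Derivation:
Initial: VV[0]=[0, 0, 0]
Initial: VV[1]=[0, 0, 0]
Initial: VV[2]=[0, 0, 0]
Event 1: SEND 1->0: VV[1][1]++ -> VV[1]=[0, 1, 0], msg_vec=[0, 1, 0]; VV[0]=max(VV[0],msg_vec) then VV[0][0]++ -> VV[0]=[1, 1, 0]
Event 2: SEND 2->0: VV[2][2]++ -> VV[2]=[0, 0, 1], msg_vec=[0, 0, 1]; VV[0]=max(VV[0],msg_vec) then VV[0][0]++ -> VV[0]=[2, 1, 1]
Event 3: SEND 1->2: VV[1][1]++ -> VV[1]=[0, 2, 0], msg_vec=[0, 2, 0]; VV[2]=max(VV[2],msg_vec) then VV[2][2]++ -> VV[2]=[0, 2, 2]
Event 4: SEND 1->0: VV[1][1]++ -> VV[1]=[0, 3, 0], msg_vec=[0, 3, 0]; VV[0]=max(VV[0],msg_vec) then VV[0][0]++ -> VV[0]=[3, 3, 1]
Event 5: SEND 0->1: VV[0][0]++ -> VV[0]=[4, 3, 1], msg_vec=[4, 3, 1]; VV[1]=max(VV[1],msg_vec) then VV[1][1]++ -> VV[1]=[4, 4, 1]
Final vectors: VV[0]=[4, 3, 1]; VV[1]=[4, 4, 1]; VV[2]=[0, 2, 2]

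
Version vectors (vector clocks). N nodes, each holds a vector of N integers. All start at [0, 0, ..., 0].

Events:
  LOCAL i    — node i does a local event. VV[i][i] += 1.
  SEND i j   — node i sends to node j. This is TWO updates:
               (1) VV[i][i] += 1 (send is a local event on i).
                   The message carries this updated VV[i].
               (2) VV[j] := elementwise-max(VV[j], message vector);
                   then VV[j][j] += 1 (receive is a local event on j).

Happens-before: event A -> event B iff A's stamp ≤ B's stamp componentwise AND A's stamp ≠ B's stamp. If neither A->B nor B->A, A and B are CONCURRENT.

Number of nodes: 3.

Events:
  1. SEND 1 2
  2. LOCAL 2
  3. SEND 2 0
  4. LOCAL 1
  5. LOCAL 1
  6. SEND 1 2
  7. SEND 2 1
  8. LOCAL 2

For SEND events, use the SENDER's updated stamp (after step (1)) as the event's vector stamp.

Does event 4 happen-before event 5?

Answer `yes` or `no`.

Answer: yes

Derivation:
Initial: VV[0]=[0, 0, 0]
Initial: VV[1]=[0, 0, 0]
Initial: VV[2]=[0, 0, 0]
Event 1: SEND 1->2: VV[1][1]++ -> VV[1]=[0, 1, 0], msg_vec=[0, 1, 0]; VV[2]=max(VV[2],msg_vec) then VV[2][2]++ -> VV[2]=[0, 1, 1]
Event 2: LOCAL 2: VV[2][2]++ -> VV[2]=[0, 1, 2]
Event 3: SEND 2->0: VV[2][2]++ -> VV[2]=[0, 1, 3], msg_vec=[0, 1, 3]; VV[0]=max(VV[0],msg_vec) then VV[0][0]++ -> VV[0]=[1, 1, 3]
Event 4: LOCAL 1: VV[1][1]++ -> VV[1]=[0, 2, 0]
Event 5: LOCAL 1: VV[1][1]++ -> VV[1]=[0, 3, 0]
Event 6: SEND 1->2: VV[1][1]++ -> VV[1]=[0, 4, 0], msg_vec=[0, 4, 0]; VV[2]=max(VV[2],msg_vec) then VV[2][2]++ -> VV[2]=[0, 4, 4]
Event 7: SEND 2->1: VV[2][2]++ -> VV[2]=[0, 4, 5], msg_vec=[0, 4, 5]; VV[1]=max(VV[1],msg_vec) then VV[1][1]++ -> VV[1]=[0, 5, 5]
Event 8: LOCAL 2: VV[2][2]++ -> VV[2]=[0, 4, 6]
Event 4 stamp: [0, 2, 0]
Event 5 stamp: [0, 3, 0]
[0, 2, 0] <= [0, 3, 0]? True. Equal? False. Happens-before: True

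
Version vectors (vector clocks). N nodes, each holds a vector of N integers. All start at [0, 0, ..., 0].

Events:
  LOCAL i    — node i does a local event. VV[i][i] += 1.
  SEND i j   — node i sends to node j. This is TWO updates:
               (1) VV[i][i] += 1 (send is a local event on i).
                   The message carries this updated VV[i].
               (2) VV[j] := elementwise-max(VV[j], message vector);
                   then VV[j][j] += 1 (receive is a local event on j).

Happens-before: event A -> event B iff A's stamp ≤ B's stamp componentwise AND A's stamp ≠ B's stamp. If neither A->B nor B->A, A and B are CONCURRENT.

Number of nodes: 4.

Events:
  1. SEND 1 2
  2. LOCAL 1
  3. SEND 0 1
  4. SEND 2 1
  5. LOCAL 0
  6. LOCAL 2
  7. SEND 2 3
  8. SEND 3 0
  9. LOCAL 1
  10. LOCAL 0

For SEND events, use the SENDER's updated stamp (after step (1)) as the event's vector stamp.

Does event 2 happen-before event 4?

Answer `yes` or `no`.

Initial: VV[0]=[0, 0, 0, 0]
Initial: VV[1]=[0, 0, 0, 0]
Initial: VV[2]=[0, 0, 0, 0]
Initial: VV[3]=[0, 0, 0, 0]
Event 1: SEND 1->2: VV[1][1]++ -> VV[1]=[0, 1, 0, 0], msg_vec=[0, 1, 0, 0]; VV[2]=max(VV[2],msg_vec) then VV[2][2]++ -> VV[2]=[0, 1, 1, 0]
Event 2: LOCAL 1: VV[1][1]++ -> VV[1]=[0, 2, 0, 0]
Event 3: SEND 0->1: VV[0][0]++ -> VV[0]=[1, 0, 0, 0], msg_vec=[1, 0, 0, 0]; VV[1]=max(VV[1],msg_vec) then VV[1][1]++ -> VV[1]=[1, 3, 0, 0]
Event 4: SEND 2->1: VV[2][2]++ -> VV[2]=[0, 1, 2, 0], msg_vec=[0, 1, 2, 0]; VV[1]=max(VV[1],msg_vec) then VV[1][1]++ -> VV[1]=[1, 4, 2, 0]
Event 5: LOCAL 0: VV[0][0]++ -> VV[0]=[2, 0, 0, 0]
Event 6: LOCAL 2: VV[2][2]++ -> VV[2]=[0, 1, 3, 0]
Event 7: SEND 2->3: VV[2][2]++ -> VV[2]=[0, 1, 4, 0], msg_vec=[0, 1, 4, 0]; VV[3]=max(VV[3],msg_vec) then VV[3][3]++ -> VV[3]=[0, 1, 4, 1]
Event 8: SEND 3->0: VV[3][3]++ -> VV[3]=[0, 1, 4, 2], msg_vec=[0, 1, 4, 2]; VV[0]=max(VV[0],msg_vec) then VV[0][0]++ -> VV[0]=[3, 1, 4, 2]
Event 9: LOCAL 1: VV[1][1]++ -> VV[1]=[1, 5, 2, 0]
Event 10: LOCAL 0: VV[0][0]++ -> VV[0]=[4, 1, 4, 2]
Event 2 stamp: [0, 2, 0, 0]
Event 4 stamp: [0, 1, 2, 0]
[0, 2, 0, 0] <= [0, 1, 2, 0]? False. Equal? False. Happens-before: False

Answer: no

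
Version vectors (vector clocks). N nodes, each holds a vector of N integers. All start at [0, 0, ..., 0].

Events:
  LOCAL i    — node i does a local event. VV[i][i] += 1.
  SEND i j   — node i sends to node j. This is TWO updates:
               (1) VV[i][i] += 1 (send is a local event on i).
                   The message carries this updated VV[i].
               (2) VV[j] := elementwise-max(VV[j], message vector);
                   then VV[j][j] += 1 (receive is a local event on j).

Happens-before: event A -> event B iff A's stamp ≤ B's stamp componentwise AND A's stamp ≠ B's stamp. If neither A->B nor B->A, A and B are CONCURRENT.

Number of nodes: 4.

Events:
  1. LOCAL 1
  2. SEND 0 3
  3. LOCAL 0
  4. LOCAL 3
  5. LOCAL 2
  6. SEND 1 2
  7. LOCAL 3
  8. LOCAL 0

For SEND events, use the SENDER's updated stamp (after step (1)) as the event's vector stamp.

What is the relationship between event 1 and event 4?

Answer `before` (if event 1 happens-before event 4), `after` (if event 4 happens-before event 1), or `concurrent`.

Answer: concurrent

Derivation:
Initial: VV[0]=[0, 0, 0, 0]
Initial: VV[1]=[0, 0, 0, 0]
Initial: VV[2]=[0, 0, 0, 0]
Initial: VV[3]=[0, 0, 0, 0]
Event 1: LOCAL 1: VV[1][1]++ -> VV[1]=[0, 1, 0, 0]
Event 2: SEND 0->3: VV[0][0]++ -> VV[0]=[1, 0, 0, 0], msg_vec=[1, 0, 0, 0]; VV[3]=max(VV[3],msg_vec) then VV[3][3]++ -> VV[3]=[1, 0, 0, 1]
Event 3: LOCAL 0: VV[0][0]++ -> VV[0]=[2, 0, 0, 0]
Event 4: LOCAL 3: VV[3][3]++ -> VV[3]=[1, 0, 0, 2]
Event 5: LOCAL 2: VV[2][2]++ -> VV[2]=[0, 0, 1, 0]
Event 6: SEND 1->2: VV[1][1]++ -> VV[1]=[0, 2, 0, 0], msg_vec=[0, 2, 0, 0]; VV[2]=max(VV[2],msg_vec) then VV[2][2]++ -> VV[2]=[0, 2, 2, 0]
Event 7: LOCAL 3: VV[3][3]++ -> VV[3]=[1, 0, 0, 3]
Event 8: LOCAL 0: VV[0][0]++ -> VV[0]=[3, 0, 0, 0]
Event 1 stamp: [0, 1, 0, 0]
Event 4 stamp: [1, 0, 0, 2]
[0, 1, 0, 0] <= [1, 0, 0, 2]? False
[1, 0, 0, 2] <= [0, 1, 0, 0]? False
Relation: concurrent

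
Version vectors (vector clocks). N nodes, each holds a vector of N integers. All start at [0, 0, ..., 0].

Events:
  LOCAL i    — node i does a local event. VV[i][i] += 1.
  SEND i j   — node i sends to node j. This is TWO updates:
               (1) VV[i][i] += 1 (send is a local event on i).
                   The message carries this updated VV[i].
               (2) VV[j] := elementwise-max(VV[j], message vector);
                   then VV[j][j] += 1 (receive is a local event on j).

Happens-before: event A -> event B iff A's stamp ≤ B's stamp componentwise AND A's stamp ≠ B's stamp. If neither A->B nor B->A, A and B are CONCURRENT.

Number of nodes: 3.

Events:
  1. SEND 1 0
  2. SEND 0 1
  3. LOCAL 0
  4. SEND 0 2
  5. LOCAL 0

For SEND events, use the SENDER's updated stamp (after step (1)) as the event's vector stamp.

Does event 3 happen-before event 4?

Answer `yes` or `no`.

Answer: yes

Derivation:
Initial: VV[0]=[0, 0, 0]
Initial: VV[1]=[0, 0, 0]
Initial: VV[2]=[0, 0, 0]
Event 1: SEND 1->0: VV[1][1]++ -> VV[1]=[0, 1, 0], msg_vec=[0, 1, 0]; VV[0]=max(VV[0],msg_vec) then VV[0][0]++ -> VV[0]=[1, 1, 0]
Event 2: SEND 0->1: VV[0][0]++ -> VV[0]=[2, 1, 0], msg_vec=[2, 1, 0]; VV[1]=max(VV[1],msg_vec) then VV[1][1]++ -> VV[1]=[2, 2, 0]
Event 3: LOCAL 0: VV[0][0]++ -> VV[0]=[3, 1, 0]
Event 4: SEND 0->2: VV[0][0]++ -> VV[0]=[4, 1, 0], msg_vec=[4, 1, 0]; VV[2]=max(VV[2],msg_vec) then VV[2][2]++ -> VV[2]=[4, 1, 1]
Event 5: LOCAL 0: VV[0][0]++ -> VV[0]=[5, 1, 0]
Event 3 stamp: [3, 1, 0]
Event 4 stamp: [4, 1, 0]
[3, 1, 0] <= [4, 1, 0]? True. Equal? False. Happens-before: True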